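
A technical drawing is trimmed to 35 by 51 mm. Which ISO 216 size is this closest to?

Aspect ratio 51/35 ≈ 1.457 (ISO target is √2 ≈ 1.414).
In the A-series (A0 area = 1 m²): A9 = 37 × 52 mm.
Off by 3 mm total — nearest standard size.

A9 (37 × 52 mm)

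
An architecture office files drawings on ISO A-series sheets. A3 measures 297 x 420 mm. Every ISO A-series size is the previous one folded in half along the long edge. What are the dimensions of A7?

A4: ⌊420/2⌋ × 297 = 210 × 297 mm
A5: ⌊297/2⌋ × 210 = 148 × 210 mm
A6: ⌊210/2⌋ × 148 = 105 × 148 mm
A7: ⌊148/2⌋ × 105 = 74 × 105 mm

74 × 105 mm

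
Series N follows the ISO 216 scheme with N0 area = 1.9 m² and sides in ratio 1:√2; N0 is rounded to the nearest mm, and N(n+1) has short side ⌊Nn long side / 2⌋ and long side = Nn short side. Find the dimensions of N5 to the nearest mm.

204 × 289 mm

Let N0's short side be w mm. w · w√2 = 1.9 m² = 1,900,000 mm², so w ≈ 1159.1 mm and w√2 ≈ 1639.2 mm → N0 = 1159 × 1639 mm.
N1: ⌊1639/2⌋ × 1159 = 819 × 1159 mm
N2: ⌊1159/2⌋ × 819 = 579 × 819 mm
N3: ⌊819/2⌋ × 579 = 409 × 579 mm
N4: ⌊579/2⌋ × 409 = 289 × 409 mm
N5: ⌊409/2⌋ × 289 = 204 × 289 mm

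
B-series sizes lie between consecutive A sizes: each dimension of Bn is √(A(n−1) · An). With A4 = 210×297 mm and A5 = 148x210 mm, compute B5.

Short side: √(210 · 148) = √31080 ≈ 176.3 → 176 mm
Long side: √(297 · 210) = √62370 ≈ 249.7 → 250 mm

176 × 250 mm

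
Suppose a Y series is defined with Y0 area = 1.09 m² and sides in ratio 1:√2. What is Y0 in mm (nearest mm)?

Let the short side be w mm. Then w · w√2 = 1.09 m² = 1,090,000 mm².
w² = 1,090,000/√2, so w ≈ 877.9 mm; long side = w√2 ≈ 1241.6 mm.

878 × 1242 mm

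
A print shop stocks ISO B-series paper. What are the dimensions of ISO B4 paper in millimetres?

250 × 353 mm

B0 = 1000 × 1414 mm (B0 has a 1000 mm short side, aspect 1:√2).
B1: ⌊1414/2⌋ × 1000 = 707 × 1000 mm
B2: ⌊1000/2⌋ × 707 = 500 × 707 mm
B3: ⌊707/2⌋ × 500 = 353 × 500 mm
B4: ⌊500/2⌋ × 353 = 250 × 353 mm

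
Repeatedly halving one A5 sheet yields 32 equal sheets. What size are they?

A10

32 = 2^5, so 5 halving steps.
A5 → A6 → … → A10 after 5 steps.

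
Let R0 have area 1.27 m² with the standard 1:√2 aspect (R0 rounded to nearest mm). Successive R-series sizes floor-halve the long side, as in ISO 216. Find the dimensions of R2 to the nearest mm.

474 × 670 mm

Let R0's short side be w mm. w · w√2 = 1.27 m² = 1,270,000 mm², so w ≈ 947.6 mm and w√2 ≈ 1340.2 mm → R0 = 948 × 1340 mm.
R1: ⌊1340/2⌋ × 948 = 670 × 948 mm
R2: ⌊948/2⌋ × 670 = 474 × 670 mm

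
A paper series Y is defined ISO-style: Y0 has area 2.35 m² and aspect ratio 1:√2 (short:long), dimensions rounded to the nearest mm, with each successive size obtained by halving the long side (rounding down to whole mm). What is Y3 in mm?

Let Y0's short side be w mm. w · w√2 = 2.35 m² = 2,350,000 mm², so w ≈ 1289.1 mm and w√2 ≈ 1823.0 mm → Y0 = 1289 × 1823 mm.
Y1: ⌊1823/2⌋ × 1289 = 911 × 1289 mm
Y2: ⌊1289/2⌋ × 911 = 644 × 911 mm
Y3: ⌊911/2⌋ × 644 = 455 × 644 mm

455 × 644 mm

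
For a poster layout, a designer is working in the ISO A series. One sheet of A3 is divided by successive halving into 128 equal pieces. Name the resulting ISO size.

A10

128 = 2^7, so 7 halving steps.
A3 → A4 → … → A10 after 7 steps.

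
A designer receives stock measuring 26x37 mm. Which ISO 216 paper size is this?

Aspect ratio 37/26 ≈ 1.423 — close to the ISO √2 ≈ 1.414.
In the A-series (A0 area = 1 m²): A10 = 26 × 37 mm.

A10 (26 × 37 mm)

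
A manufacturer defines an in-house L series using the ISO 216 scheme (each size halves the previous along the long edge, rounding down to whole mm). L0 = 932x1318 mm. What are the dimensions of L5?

L1: ⌊1318/2⌋ × 932 = 659 × 932 mm
L2: ⌊932/2⌋ × 659 = 466 × 659 mm
L3: ⌊659/2⌋ × 466 = 329 × 466 mm
L4: ⌊466/2⌋ × 329 = 233 × 329 mm
L5: ⌊329/2⌋ × 233 = 164 × 233 mm

164 × 233 mm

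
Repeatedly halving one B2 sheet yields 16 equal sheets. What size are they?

16 = 2^4, so 4 halving steps.
B2 → B3 → … → B6 after 4 steps.

B6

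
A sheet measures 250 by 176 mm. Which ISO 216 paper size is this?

Aspect ratio 250/176 ≈ 1.420 — close to the ISO √2 ≈ 1.414.
In the B-series (B0 = 1000 × 1414 mm): B5 = 176 × 250 mm.

B5 (176 × 250 mm)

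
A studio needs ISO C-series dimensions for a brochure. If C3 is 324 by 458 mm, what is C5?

C4: ⌊458/2⌋ × 324 = 229 × 324 mm
C5: ⌊324/2⌋ × 229 = 162 × 229 mm

162 × 229 mm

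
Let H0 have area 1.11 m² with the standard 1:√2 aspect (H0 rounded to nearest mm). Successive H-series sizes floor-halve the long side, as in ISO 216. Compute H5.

Let H0's short side be w mm. w · w√2 = 1.11 m² = 1,110,000 mm², so w ≈ 885.9 mm and w√2 ≈ 1252.9 mm → H0 = 886 × 1253 mm.
H1: ⌊1253/2⌋ × 886 = 626 × 886 mm
H2: ⌊886/2⌋ × 626 = 443 × 626 mm
H3: ⌊626/2⌋ × 443 = 313 × 443 mm
H4: ⌊443/2⌋ × 313 = 221 × 313 mm
H5: ⌊313/2⌋ × 221 = 156 × 221 mm

156 × 221 mm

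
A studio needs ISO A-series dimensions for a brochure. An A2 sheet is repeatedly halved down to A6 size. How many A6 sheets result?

16

Each ISO step halves the sheet: 1 × A2 → 2 × A3 → 4 × A4 → 8 × A5 → …
From A2 to A6 is 4 halving steps: 2^4 = 16.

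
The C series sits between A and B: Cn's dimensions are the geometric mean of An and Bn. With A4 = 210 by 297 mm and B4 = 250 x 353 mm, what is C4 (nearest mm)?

229 × 324 mm

Short side: √(210 · 250) = √52500 ≈ 229.1 → 229 mm
Long side: √(297 · 353) = √104841 ≈ 323.8 → 324 mm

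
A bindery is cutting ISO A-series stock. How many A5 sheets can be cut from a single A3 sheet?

Each ISO step halves the sheet: 1 × A3 → 2 × A4 → 4 × A5
From A3 to A5 is 2 halving steps: 2^2 = 4.

4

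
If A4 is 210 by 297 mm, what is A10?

A5: ⌊297/2⌋ × 210 = 148 × 210 mm
A6: ⌊210/2⌋ × 148 = 105 × 148 mm
A7: ⌊148/2⌋ × 105 = 74 × 105 mm
A8: ⌊105/2⌋ × 74 = 52 × 74 mm
A9: ⌊74/2⌋ × 52 = 37 × 52 mm
A10: ⌊52/2⌋ × 37 = 26 × 37 mm

26 × 37 mm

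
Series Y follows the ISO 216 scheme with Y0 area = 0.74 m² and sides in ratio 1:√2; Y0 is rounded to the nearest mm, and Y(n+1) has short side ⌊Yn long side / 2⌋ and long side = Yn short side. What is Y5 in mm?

127 × 180 mm

Let Y0's short side be w mm. w · w√2 = 0.74 m² = 740,000 mm², so w ≈ 723.4 mm and w√2 ≈ 1023.0 mm → Y0 = 723 × 1023 mm.
Y1: ⌊1023/2⌋ × 723 = 511 × 723 mm
Y2: ⌊723/2⌋ × 511 = 361 × 511 mm
Y3: ⌊511/2⌋ × 361 = 255 × 361 mm
Y4: ⌊361/2⌋ × 255 = 180 × 255 mm
Y5: ⌊255/2⌋ × 180 = 127 × 180 mm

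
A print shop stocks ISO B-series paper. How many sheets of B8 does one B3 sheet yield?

32

Each ISO step halves the sheet: 1 × B3 → 2 × B4 → 4 × B5 → 8 × B6 → …
From B3 to B8 is 5 halving steps: 2^5 = 32.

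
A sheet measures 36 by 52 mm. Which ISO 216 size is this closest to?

A9 (37 × 52 mm)

Aspect ratio 52/36 ≈ 1.444 (ISO target is √2 ≈ 1.414).
In the A-series (A0 area = 1 m²): A9 = 37 × 52 mm.
Off by 1 mm total — nearest standard size.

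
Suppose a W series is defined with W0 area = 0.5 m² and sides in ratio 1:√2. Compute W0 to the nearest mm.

Let the short side be w mm. Then w · w√2 = 0.5 m² = 500,000 mm².
w² = 500,000/√2, so w ≈ 594.6 mm; long side = w√2 ≈ 840.9 mm.

595 × 841 mm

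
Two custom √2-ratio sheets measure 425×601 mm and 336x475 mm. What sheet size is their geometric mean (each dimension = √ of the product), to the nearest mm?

378 × 534 mm

Short side: √(425 · 336) = √142800 ≈ 377.9 → 378 mm
Long side: √(601 · 475) = √285475 ≈ 534.3 → 534 mm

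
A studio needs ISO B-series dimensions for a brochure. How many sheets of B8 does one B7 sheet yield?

2

Each ISO step halves the sheet: 1 × B7 → 2 × B8
From B7 to B8 is 1 halving step: 2^1 = 2.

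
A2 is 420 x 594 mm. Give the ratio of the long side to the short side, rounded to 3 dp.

1.414

594 / 420 = 1.414
Matches √2 ≈ 1.414 — the ISO 216 defining ratio.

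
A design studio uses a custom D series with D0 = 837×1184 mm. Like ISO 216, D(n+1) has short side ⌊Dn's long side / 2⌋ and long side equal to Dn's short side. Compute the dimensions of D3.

D1: ⌊1184/2⌋ × 837 = 592 × 837 mm
D2: ⌊837/2⌋ × 592 = 418 × 592 mm
D3: ⌊592/2⌋ × 418 = 296 × 418 mm

296 × 418 mm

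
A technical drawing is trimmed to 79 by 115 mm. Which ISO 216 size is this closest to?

Aspect ratio 115/79 ≈ 1.456 (ISO target is √2 ≈ 1.414).
In the C-series (envelope sizes, between A and B): C7 = 81 × 114 mm.
Off by 3 mm total — nearest standard size.

C7 (81 × 114 mm)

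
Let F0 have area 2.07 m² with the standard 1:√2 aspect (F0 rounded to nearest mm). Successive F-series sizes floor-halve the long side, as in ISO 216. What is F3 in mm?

427 × 605 mm

Let F0's short side be w mm. w · w√2 = 2.07 m² = 2,070,000 mm², so w ≈ 1209.8 mm and w√2 ≈ 1711.0 mm → F0 = 1210 × 1711 mm.
F1: ⌊1711/2⌋ × 1210 = 855 × 1210 mm
F2: ⌊1210/2⌋ × 855 = 605 × 855 mm
F3: ⌊855/2⌋ × 605 = 427 × 605 mm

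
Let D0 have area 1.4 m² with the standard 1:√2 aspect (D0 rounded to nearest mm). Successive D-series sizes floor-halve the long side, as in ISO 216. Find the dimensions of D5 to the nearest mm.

175 × 248 mm

Let D0's short side be w mm. w · w√2 = 1.4 m² = 1,400,000 mm², so w ≈ 995.0 mm and w√2 ≈ 1407.1 mm → D0 = 995 × 1407 mm.
D1: ⌊1407/2⌋ × 995 = 703 × 995 mm
D2: ⌊995/2⌋ × 703 = 497 × 703 mm
D3: ⌊703/2⌋ × 497 = 351 × 497 mm
D4: ⌊497/2⌋ × 351 = 248 × 351 mm
D5: ⌊351/2⌋ × 248 = 175 × 248 mm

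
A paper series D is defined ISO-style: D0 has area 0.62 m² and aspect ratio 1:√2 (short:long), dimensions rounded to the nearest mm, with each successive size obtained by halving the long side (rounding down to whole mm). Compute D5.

117 × 165 mm

Let D0's short side be w mm. w · w√2 = 0.62 m² = 620,000 mm², so w ≈ 662.1 mm and w√2 ≈ 936.4 mm → D0 = 662 × 936 mm.
D1: ⌊936/2⌋ × 662 = 468 × 662 mm
D2: ⌊662/2⌋ × 468 = 331 × 468 mm
D3: ⌊468/2⌋ × 331 = 234 × 331 mm
D4: ⌊331/2⌋ × 234 = 165 × 234 mm
D5: ⌊234/2⌋ × 165 = 117 × 165 mm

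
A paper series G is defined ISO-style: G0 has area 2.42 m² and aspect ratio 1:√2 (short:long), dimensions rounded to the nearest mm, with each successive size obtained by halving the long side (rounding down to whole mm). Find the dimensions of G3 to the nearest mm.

Let G0's short side be w mm. w · w√2 = 2.42 m² = 2,420,000 mm², so w ≈ 1308.1 mm and w√2 ≈ 1850.0 mm → G0 = 1308 × 1850 mm.
G1: ⌊1850/2⌋ × 1308 = 925 × 1308 mm
G2: ⌊1308/2⌋ × 925 = 654 × 925 mm
G3: ⌊925/2⌋ × 654 = 462 × 654 mm

462 × 654 mm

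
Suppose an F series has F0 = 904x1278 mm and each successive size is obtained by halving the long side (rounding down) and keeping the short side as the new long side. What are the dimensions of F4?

F1: ⌊1278/2⌋ × 904 = 639 × 904 mm
F2: ⌊904/2⌋ × 639 = 452 × 639 mm
F3: ⌊639/2⌋ × 452 = 319 × 452 mm
F4: ⌊452/2⌋ × 319 = 226 × 319 mm

226 × 319 mm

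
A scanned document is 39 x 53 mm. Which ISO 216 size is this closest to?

A9 (37 × 52 mm)

Aspect ratio 53/39 ≈ 1.359 (ISO target is √2 ≈ 1.414).
In the A-series (A0 area = 1 m²): A9 = 37 × 52 mm.
Off by 3 mm total — nearest standard size.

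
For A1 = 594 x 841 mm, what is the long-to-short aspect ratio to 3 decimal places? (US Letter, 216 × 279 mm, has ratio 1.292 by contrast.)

841 / 594 = 1.416
ISO 216 targets √2 ≈ 1.414; the +0.002 deviation is from mm rounding.

1.416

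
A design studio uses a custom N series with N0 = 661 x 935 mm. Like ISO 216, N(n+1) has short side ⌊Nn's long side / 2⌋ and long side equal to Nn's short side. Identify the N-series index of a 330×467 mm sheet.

N2

N0: 661 × 935 mm
N1: 467 × 661 mm
N2: 330 × 467 mm
N3: 233 × 330 mm
→ matches N2.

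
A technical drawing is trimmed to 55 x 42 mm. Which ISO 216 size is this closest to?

C9 (40 × 57 mm)

Aspect ratio 55/42 ≈ 1.310 (ISO target is √2 ≈ 1.414).
In the C-series (envelope sizes, between A and B): C9 = 40 × 57 mm.
Off by 4 mm total — nearest standard size.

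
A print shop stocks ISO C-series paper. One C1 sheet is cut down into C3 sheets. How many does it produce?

4

Each ISO step halves the sheet: 1 × C1 → 2 × C2 → 4 × C3
From C1 to C3 is 2 halving steps: 2^2 = 4.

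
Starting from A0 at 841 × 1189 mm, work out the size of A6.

A1: ⌊1189/2⌋ × 841 = 594 × 841 mm
A2: ⌊841/2⌋ × 594 = 420 × 594 mm
A3: ⌊594/2⌋ × 420 = 297 × 420 mm
A4: ⌊420/2⌋ × 297 = 210 × 297 mm
A5: ⌊297/2⌋ × 210 = 148 × 210 mm
A6: ⌊210/2⌋ × 148 = 105 × 148 mm

105 × 148 mm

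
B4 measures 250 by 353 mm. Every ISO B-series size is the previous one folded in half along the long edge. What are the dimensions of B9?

44 × 62 mm

B5: ⌊353/2⌋ × 250 = 176 × 250 mm
B6: ⌊250/2⌋ × 176 = 125 × 176 mm
B7: ⌊176/2⌋ × 125 = 88 × 125 mm
B8: ⌊125/2⌋ × 88 = 62 × 88 mm
B9: ⌊88/2⌋ × 62 = 44 × 62 mm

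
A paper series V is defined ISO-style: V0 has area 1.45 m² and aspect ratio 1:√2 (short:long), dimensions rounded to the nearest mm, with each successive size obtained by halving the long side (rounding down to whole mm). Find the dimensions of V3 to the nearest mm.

Let V0's short side be w mm. w · w√2 = 1.45 m² = 1,450,000 mm², so w ≈ 1012.6 mm and w√2 ≈ 1432.0 mm → V0 = 1013 × 1432 mm.
V1: ⌊1432/2⌋ × 1013 = 716 × 1013 mm
V2: ⌊1013/2⌋ × 716 = 506 × 716 mm
V3: ⌊716/2⌋ × 506 = 358 × 506 mm

358 × 506 mm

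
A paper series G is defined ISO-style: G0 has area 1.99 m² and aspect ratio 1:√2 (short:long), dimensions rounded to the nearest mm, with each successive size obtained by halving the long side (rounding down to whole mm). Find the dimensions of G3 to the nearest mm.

419 × 593 mm

Let G0's short side be w mm. w · w√2 = 1.99 m² = 1,990,000 mm², so w ≈ 1186.2 mm and w√2 ≈ 1677.6 mm → G0 = 1186 × 1678 mm.
G1: ⌊1678/2⌋ × 1186 = 839 × 1186 mm
G2: ⌊1186/2⌋ × 839 = 593 × 839 mm
G3: ⌊839/2⌋ × 593 = 419 × 593 mm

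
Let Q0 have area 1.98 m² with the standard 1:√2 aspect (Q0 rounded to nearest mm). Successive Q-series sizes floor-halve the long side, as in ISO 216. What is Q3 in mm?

418 × 591 mm

Let Q0's short side be w mm. w · w√2 = 1.98 m² = 1,980,000 mm², so w ≈ 1183.2 mm and w√2 ≈ 1673.4 mm → Q0 = 1183 × 1673 mm.
Q1: ⌊1673/2⌋ × 1183 = 836 × 1183 mm
Q2: ⌊1183/2⌋ × 836 = 591 × 836 mm
Q3: ⌊836/2⌋ × 591 = 418 × 591 mm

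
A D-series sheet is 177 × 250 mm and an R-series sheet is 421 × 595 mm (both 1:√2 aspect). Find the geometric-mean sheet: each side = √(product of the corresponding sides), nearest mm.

273 × 386 mm

Short side: √(177 · 421) = √74517 ≈ 273.0 → 273 mm
Long side: √(250 · 595) = √148750 ≈ 385.7 → 386 mm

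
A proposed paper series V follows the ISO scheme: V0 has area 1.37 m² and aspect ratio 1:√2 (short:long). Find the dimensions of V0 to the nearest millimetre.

Let the short side be w mm. Then w · w√2 = 1.37 m² = 1,370,000 mm².
w² = 1,370,000/√2, so w ≈ 984.2 mm; long side = w√2 ≈ 1391.9 mm.

984 × 1392 mm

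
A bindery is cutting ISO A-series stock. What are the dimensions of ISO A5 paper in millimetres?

A0 = 841 × 1189 mm (A0 has area 1 m², aspect 1:√2).
A1: ⌊1189/2⌋ × 841 = 594 × 841 mm
A2: ⌊841/2⌋ × 594 = 420 × 594 mm
A3: ⌊594/2⌋ × 420 = 297 × 420 mm
A4: ⌊420/2⌋ × 297 = 210 × 297 mm
A5: ⌊297/2⌋ × 210 = 148 × 210 mm

148 × 210 mm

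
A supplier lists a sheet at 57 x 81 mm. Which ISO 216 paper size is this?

C8 (57 × 81 mm)

Aspect ratio 81/57 ≈ 1.421 — close to the ISO √2 ≈ 1.414.
In the C-series (envelope sizes, between A and B): C8 = 57 × 81 mm.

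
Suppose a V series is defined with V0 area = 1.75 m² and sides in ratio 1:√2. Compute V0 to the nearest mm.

1112 × 1573 mm

Let the short side be w mm. Then w · w√2 = 1.75 m² = 1,750,000 mm².
w² = 1,750,000/√2, so w ≈ 1112.4 mm; long side = w√2 ≈ 1573.2 mm.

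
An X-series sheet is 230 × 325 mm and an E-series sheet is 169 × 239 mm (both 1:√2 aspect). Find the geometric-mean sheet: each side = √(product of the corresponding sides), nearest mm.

197 × 279 mm

Short side: √(230 · 169) = √38870 ≈ 197.2 → 197 mm
Long side: √(325 · 239) = √77675 ≈ 278.7 → 279 mm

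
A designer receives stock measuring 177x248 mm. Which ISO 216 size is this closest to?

Aspect ratio 248/177 ≈ 1.401 — close to the ISO √2 ≈ 1.414.
In the B-series (B0 = 1000 × 1414 mm): B5 = 176 × 250 mm.
Off by 3 mm total — nearest standard size.

B5 (176 × 250 mm)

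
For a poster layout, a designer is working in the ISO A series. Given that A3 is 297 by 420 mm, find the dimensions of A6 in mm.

105 × 148 mm

A4: ⌊420/2⌋ × 297 = 210 × 297 mm
A5: ⌊297/2⌋ × 210 = 148 × 210 mm
A6: ⌊210/2⌋ × 148 = 105 × 148 mm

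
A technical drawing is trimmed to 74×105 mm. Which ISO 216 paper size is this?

A7 (74 × 105 mm)

Aspect ratio 105/74 ≈ 1.419 — close to the ISO √2 ≈ 1.414.
In the A-series (A0 area = 1 m²): A7 = 74 × 105 mm.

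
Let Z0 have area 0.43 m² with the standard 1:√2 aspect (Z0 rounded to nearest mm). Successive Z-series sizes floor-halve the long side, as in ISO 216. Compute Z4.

137 × 195 mm

Let Z0's short side be w mm. w · w√2 = 0.43 m² = 430,000 mm², so w ≈ 551.4 mm and w√2 ≈ 779.8 mm → Z0 = 551 × 780 mm.
Z1: ⌊780/2⌋ × 551 = 390 × 551 mm
Z2: ⌊551/2⌋ × 390 = 275 × 390 mm
Z3: ⌊390/2⌋ × 275 = 195 × 275 mm
Z4: ⌊275/2⌋ × 195 = 137 × 195 mm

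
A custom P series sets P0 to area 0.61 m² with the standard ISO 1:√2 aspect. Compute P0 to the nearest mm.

Let the short side be w mm. Then w · w√2 = 0.61 m² = 610,000 mm².
w² = 610,000/√2, so w ≈ 656.8 mm; long side = w√2 ≈ 928.8 mm.

657 × 929 mm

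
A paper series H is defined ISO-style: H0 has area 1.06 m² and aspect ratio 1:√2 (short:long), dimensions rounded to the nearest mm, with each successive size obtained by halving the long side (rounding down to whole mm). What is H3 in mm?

306 × 433 mm

Let H0's short side be w mm. w · w√2 = 1.06 m² = 1,060,000 mm², so w ≈ 865.8 mm and w√2 ≈ 1224.4 mm → H0 = 866 × 1224 mm.
H1: ⌊1224/2⌋ × 866 = 612 × 866 mm
H2: ⌊866/2⌋ × 612 = 433 × 612 mm
H3: ⌊612/2⌋ × 433 = 306 × 433 mm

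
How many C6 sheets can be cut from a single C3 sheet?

8

C3 = 324 × 458 mm; C6 = 114 × 162 mm.
Each halving step doubles the count; 3 steps from C3 to C6.
2^3 = 8.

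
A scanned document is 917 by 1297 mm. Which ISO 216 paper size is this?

Aspect ratio 1297/917 ≈ 1.414 — close to the ISO √2 ≈ 1.414.
In the C-series (envelope sizes, between A and B): C0 = 917 × 1297 mm.

C0 (917 × 1297 mm)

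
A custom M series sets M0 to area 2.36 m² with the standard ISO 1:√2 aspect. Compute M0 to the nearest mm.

1292 × 1827 mm

Let the short side be w mm. Then w · w√2 = 2.36 m² = 2,360,000 mm².
w² = 2,360,000/√2, so w ≈ 1291.8 mm; long side = w√2 ≈ 1826.9 mm.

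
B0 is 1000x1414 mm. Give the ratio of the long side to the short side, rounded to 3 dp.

1.414

1414 / 1000 = 1.414
Matches √2 ≈ 1.414 — the ISO 216 defining ratio.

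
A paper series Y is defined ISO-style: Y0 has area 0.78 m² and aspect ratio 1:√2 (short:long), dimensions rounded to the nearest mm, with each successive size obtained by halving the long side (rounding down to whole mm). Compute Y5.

Let Y0's short side be w mm. w · w√2 = 0.78 m² = 780,000 mm², so w ≈ 742.7 mm and w√2 ≈ 1050.3 mm → Y0 = 743 × 1050 mm.
Y1: ⌊1050/2⌋ × 743 = 525 × 743 mm
Y2: ⌊743/2⌋ × 525 = 371 × 525 mm
Y3: ⌊525/2⌋ × 371 = 262 × 371 mm
Y4: ⌊371/2⌋ × 262 = 185 × 262 mm
Y5: ⌊262/2⌋ × 185 = 131 × 185 mm

131 × 185 mm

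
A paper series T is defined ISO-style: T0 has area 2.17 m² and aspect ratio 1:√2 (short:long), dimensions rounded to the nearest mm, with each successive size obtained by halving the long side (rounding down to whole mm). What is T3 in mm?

438 × 619 mm

Let T0's short side be w mm. w · w√2 = 2.17 m² = 2,170,000 mm², so w ≈ 1238.7 mm and w√2 ≈ 1751.8 mm → T0 = 1239 × 1752 mm.
T1: ⌊1752/2⌋ × 1239 = 876 × 1239 mm
T2: ⌊1239/2⌋ × 876 = 619 × 876 mm
T3: ⌊876/2⌋ × 619 = 438 × 619 mm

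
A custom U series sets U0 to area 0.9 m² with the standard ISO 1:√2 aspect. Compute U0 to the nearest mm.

Let the short side be w mm. Then w · w√2 = 0.9 m² = 900,000 mm².
w² = 900,000/√2, so w ≈ 797.7 mm; long side = w√2 ≈ 1128.2 mm.

798 × 1128 mm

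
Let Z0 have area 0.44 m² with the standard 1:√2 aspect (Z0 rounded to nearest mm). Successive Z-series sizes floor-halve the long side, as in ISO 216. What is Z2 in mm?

279 × 394 mm

Let Z0's short side be w mm. w · w√2 = 0.44 m² = 440,000 mm², so w ≈ 557.8 mm and w√2 ≈ 788.8 mm → Z0 = 558 × 789 mm.
Z1: ⌊789/2⌋ × 558 = 394 × 558 mm
Z2: ⌊558/2⌋ × 394 = 279 × 394 mm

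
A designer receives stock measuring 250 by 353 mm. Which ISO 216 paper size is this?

Aspect ratio 353/250 ≈ 1.412 — close to the ISO √2 ≈ 1.414.
In the B-series (B0 = 1000 × 1414 mm): B4 = 250 × 353 mm.

B4 (250 × 353 mm)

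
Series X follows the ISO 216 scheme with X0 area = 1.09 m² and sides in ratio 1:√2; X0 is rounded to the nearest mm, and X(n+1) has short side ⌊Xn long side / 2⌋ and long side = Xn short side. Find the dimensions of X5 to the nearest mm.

Let X0's short side be w mm. w · w√2 = 1.09 m² = 1,090,000 mm², so w ≈ 877.9 mm and w√2 ≈ 1241.6 mm → X0 = 878 × 1242 mm.
X1: ⌊1242/2⌋ × 878 = 621 × 878 mm
X2: ⌊878/2⌋ × 621 = 439 × 621 mm
X3: ⌊621/2⌋ × 439 = 310 × 439 mm
X4: ⌊439/2⌋ × 310 = 219 × 310 mm
X5: ⌊310/2⌋ × 219 = 155 × 219 mm

155 × 219 mm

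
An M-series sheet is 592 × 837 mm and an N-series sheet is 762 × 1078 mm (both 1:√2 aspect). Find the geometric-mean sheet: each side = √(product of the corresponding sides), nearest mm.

672 × 950 mm

Short side: √(592 · 762) = √451104 ≈ 671.6 → 672 mm
Long side: √(837 · 1078) = √902286 ≈ 949.9 → 950 mm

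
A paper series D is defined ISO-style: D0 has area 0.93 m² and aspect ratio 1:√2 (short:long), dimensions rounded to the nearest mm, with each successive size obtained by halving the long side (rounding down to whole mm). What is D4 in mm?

Let D0's short side be w mm. w · w√2 = 0.93 m² = 930,000 mm², so w ≈ 810.9 mm and w√2 ≈ 1146.8 mm → D0 = 811 × 1147 mm.
D1: ⌊1147/2⌋ × 811 = 573 × 811 mm
D2: ⌊811/2⌋ × 573 = 405 × 573 mm
D3: ⌊573/2⌋ × 405 = 286 × 405 mm
D4: ⌊405/2⌋ × 286 = 202 × 286 mm

202 × 286 mm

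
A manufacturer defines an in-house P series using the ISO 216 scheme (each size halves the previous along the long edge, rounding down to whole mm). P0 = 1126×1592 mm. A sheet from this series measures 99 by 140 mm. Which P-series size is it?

P0: 1126 × 1592 mm
P1: 796 × 1126 mm
P2: 563 × 796 mm
P3: 398 × 563 mm
P4: 281 × 398 mm
P5: 199 × 281 mm
P6: 140 × 199 mm
P7: 99 × 140 mm
P8: 70 × 99 mm
→ matches P7.

P7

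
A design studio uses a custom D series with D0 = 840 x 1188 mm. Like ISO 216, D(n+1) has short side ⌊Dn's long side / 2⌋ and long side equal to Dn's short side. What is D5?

D1: ⌊1188/2⌋ × 840 = 594 × 840 mm
D2: ⌊840/2⌋ × 594 = 420 × 594 mm
D3: ⌊594/2⌋ × 420 = 297 × 420 mm
D4: ⌊420/2⌋ × 297 = 210 × 297 mm
D5: ⌊297/2⌋ × 210 = 148 × 210 mm

148 × 210 mm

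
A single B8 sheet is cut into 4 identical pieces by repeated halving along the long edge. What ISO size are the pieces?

B10

4 = 2^2, so 2 halving steps.
B8 → B9 → … → B10 after 2 steps.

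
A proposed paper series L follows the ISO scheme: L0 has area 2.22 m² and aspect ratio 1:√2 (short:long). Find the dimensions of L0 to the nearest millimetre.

Let the short side be w mm. Then w · w√2 = 2.22 m² = 2,220,000 mm².
w² = 2,220,000/√2, so w ≈ 1252.9 mm; long side = w√2 ≈ 1771.9 mm.

1253 × 1772 mm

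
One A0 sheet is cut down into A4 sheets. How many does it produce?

Each ISO step halves the sheet: 1 × A0 → 2 × A1 → 4 × A2 → 8 × A3 → …
From A0 to A4 is 4 halving steps: 2^4 = 16.

16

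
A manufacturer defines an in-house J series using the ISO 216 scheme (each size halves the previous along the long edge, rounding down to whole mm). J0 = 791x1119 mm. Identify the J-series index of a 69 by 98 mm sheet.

J7

J0: 791 × 1119 mm
J1: 559 × 791 mm
J2: 395 × 559 mm
J3: 279 × 395 mm
J4: 197 × 279 mm
J5: 139 × 197 mm
J6: 98 × 139 mm
J7: 69 × 98 mm
J8: 49 × 69 mm
→ matches J7.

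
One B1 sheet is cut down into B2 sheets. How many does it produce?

Each ISO step halves the sheet: 1 × B1 → 2 × B2
From B1 to B2 is 1 halving step: 2^1 = 2.

2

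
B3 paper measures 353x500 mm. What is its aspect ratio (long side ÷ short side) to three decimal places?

500 / 353 = 1.416
ISO 216 targets √2 ≈ 1.414; the +0.002 deviation is from mm rounding.

1.416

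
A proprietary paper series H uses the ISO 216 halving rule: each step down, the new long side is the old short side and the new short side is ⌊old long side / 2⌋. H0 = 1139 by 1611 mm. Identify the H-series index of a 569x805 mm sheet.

H2

H0: 1139 × 1611 mm
H1: 805 × 1139 mm
H2: 569 × 805 mm
H3: 402 × 569 mm
→ matches H2.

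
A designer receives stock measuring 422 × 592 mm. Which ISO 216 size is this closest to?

A2 (420 × 594 mm)

Aspect ratio 592/422 ≈ 1.403 — close to the ISO √2 ≈ 1.414.
In the A-series (A0 area = 1 m²): A2 = 420 × 594 mm.
Off by 4 mm total — nearest standard size.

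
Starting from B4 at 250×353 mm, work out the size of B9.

B5: ⌊353/2⌋ × 250 = 176 × 250 mm
B6: ⌊250/2⌋ × 176 = 125 × 176 mm
B7: ⌊176/2⌋ × 125 = 88 × 125 mm
B8: ⌊125/2⌋ × 88 = 62 × 88 mm
B9: ⌊88/2⌋ × 62 = 44 × 62 mm

44 × 62 mm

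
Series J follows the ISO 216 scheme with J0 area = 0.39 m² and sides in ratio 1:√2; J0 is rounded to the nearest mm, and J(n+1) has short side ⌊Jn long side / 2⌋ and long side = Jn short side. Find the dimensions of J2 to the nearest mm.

262 × 371 mm

Let J0's short side be w mm. w · w√2 = 0.39 m² = 390,000 mm², so w ≈ 525.1 mm and w√2 ≈ 742.7 mm → J0 = 525 × 743 mm.
J1: ⌊743/2⌋ × 525 = 371 × 525 mm
J2: ⌊525/2⌋ × 371 = 262 × 371 mm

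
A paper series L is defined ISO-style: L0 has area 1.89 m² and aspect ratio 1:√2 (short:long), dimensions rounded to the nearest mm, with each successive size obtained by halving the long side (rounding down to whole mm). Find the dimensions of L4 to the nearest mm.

289 × 408 mm

Let L0's short side be w mm. w · w√2 = 1.89 m² = 1,890,000 mm², so w ≈ 1156.0 mm and w√2 ≈ 1634.9 mm → L0 = 1156 × 1635 mm.
L1: ⌊1635/2⌋ × 1156 = 817 × 1156 mm
L2: ⌊1156/2⌋ × 817 = 578 × 817 mm
L3: ⌊817/2⌋ × 578 = 408 × 578 mm
L4: ⌊578/2⌋ × 408 = 289 × 408 mm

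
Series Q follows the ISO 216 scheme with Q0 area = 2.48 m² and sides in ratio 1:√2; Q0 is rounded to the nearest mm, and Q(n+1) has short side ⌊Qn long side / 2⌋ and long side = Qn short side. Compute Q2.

662 × 936 mm

Let Q0's short side be w mm. w · w√2 = 2.48 m² = 2,480,000 mm², so w ≈ 1324.2 mm and w√2 ≈ 1872.8 mm → Q0 = 1324 × 1873 mm.
Q1: ⌊1873/2⌋ × 1324 = 936 × 1324 mm
Q2: ⌊1324/2⌋ × 936 = 662 × 936 mm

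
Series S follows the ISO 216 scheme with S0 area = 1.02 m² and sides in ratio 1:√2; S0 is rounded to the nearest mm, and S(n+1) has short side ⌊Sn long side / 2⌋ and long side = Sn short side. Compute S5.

150 × 212 mm

Let S0's short side be w mm. w · w√2 = 1.02 m² = 1,020,000 mm², so w ≈ 849.3 mm and w√2 ≈ 1201.0 mm → S0 = 849 × 1201 mm.
S1: ⌊1201/2⌋ × 849 = 600 × 849 mm
S2: ⌊849/2⌋ × 600 = 424 × 600 mm
S3: ⌊600/2⌋ × 424 = 300 × 424 mm
S4: ⌊424/2⌋ × 300 = 212 × 300 mm
S5: ⌊300/2⌋ × 212 = 150 × 212 mm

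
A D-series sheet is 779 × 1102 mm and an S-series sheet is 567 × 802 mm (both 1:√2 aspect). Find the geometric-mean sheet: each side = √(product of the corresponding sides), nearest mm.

665 × 940 mm

Short side: √(779 · 567) = √441693 ≈ 664.6 → 665 mm
Long side: √(1102 · 802) = √883804 ≈ 940.1 → 940 mm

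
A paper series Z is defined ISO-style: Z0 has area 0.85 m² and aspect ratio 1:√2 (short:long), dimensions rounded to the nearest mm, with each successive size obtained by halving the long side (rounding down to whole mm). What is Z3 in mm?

Let Z0's short side be w mm. w · w√2 = 0.85 m² = 850,000 mm², so w ≈ 775.3 mm and w√2 ≈ 1096.4 mm → Z0 = 775 × 1096 mm.
Z1: ⌊1096/2⌋ × 775 = 548 × 775 mm
Z2: ⌊775/2⌋ × 548 = 387 × 548 mm
Z3: ⌊548/2⌋ × 387 = 274 × 387 mm

274 × 387 mm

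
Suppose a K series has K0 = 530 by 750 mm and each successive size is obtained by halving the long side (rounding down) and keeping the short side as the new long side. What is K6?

66 × 93 mm

K1: ⌊750/2⌋ × 530 = 375 × 530 mm
K2: ⌊530/2⌋ × 375 = 265 × 375 mm
K3: ⌊375/2⌋ × 265 = 187 × 265 mm
K4: ⌊265/2⌋ × 187 = 132 × 187 mm
K5: ⌊187/2⌋ × 132 = 93 × 132 mm
K6: ⌊132/2⌋ × 93 = 66 × 93 mm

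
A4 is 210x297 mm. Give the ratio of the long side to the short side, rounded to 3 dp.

297 / 210 = 1.414
Matches √2 ≈ 1.414 — the ISO 216 defining ratio.

1.414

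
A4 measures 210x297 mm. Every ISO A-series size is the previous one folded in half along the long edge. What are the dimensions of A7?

74 × 105 mm

A5: ⌊297/2⌋ × 210 = 148 × 210 mm
A6: ⌊210/2⌋ × 148 = 105 × 148 mm
A7: ⌊148/2⌋ × 105 = 74 × 105 mm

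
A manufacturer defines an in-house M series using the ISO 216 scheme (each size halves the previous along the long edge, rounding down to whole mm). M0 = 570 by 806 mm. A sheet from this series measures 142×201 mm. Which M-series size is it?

M0: 570 × 806 mm
M1: 403 × 570 mm
M2: 285 × 403 mm
M3: 201 × 285 mm
M4: 142 × 201 mm
M5: 100 × 142 mm
→ matches M4.

M4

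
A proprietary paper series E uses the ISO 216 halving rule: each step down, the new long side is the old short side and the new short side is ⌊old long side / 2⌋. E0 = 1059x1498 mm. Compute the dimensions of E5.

187 × 264 mm

E1: ⌊1498/2⌋ × 1059 = 749 × 1059 mm
E2: ⌊1059/2⌋ × 749 = 529 × 749 mm
E3: ⌊749/2⌋ × 529 = 374 × 529 mm
E4: ⌊529/2⌋ × 374 = 264 × 374 mm
E5: ⌊374/2⌋ × 264 = 187 × 264 mm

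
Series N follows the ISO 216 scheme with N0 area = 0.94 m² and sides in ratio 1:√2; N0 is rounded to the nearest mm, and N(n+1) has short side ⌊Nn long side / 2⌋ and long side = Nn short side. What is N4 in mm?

Let N0's short side be w mm. w · w√2 = 0.94 m² = 940,000 mm², so w ≈ 815.3 mm and w√2 ≈ 1153.0 mm → N0 = 815 × 1153 mm.
N1: ⌊1153/2⌋ × 815 = 576 × 815 mm
N2: ⌊815/2⌋ × 576 = 407 × 576 mm
N3: ⌊576/2⌋ × 407 = 288 × 407 mm
N4: ⌊407/2⌋ × 288 = 203 × 288 mm

203 × 288 mm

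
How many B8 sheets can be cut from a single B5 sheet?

B5 = 176 × 250 mm; B8 = 62 × 88 mm.
Each halving step doubles the count; 3 steps from B5 to B8.
2^3 = 8.

8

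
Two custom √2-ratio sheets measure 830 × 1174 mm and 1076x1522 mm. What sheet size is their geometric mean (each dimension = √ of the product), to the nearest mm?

945 × 1337 mm

Short side: √(830 · 1076) = √893080 ≈ 945.0 → 945 mm
Long side: √(1174 · 1522) = √1786828 ≈ 1336.7 → 1337 mm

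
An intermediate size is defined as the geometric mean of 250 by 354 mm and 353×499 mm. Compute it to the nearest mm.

Short side: √(250 · 353) = √88250 ≈ 297.1 → 297 mm
Long side: √(354 · 499) = √176646 ≈ 420.3 → 420 mm

297 × 420 mm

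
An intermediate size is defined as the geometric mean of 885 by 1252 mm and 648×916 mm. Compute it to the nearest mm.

Short side: √(885 · 648) = √573480 ≈ 757.3 → 757 mm
Long side: √(1252 · 916) = √1146832 ≈ 1070.9 → 1071 mm

757 × 1071 mm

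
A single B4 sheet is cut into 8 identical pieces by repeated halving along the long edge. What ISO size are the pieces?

B7

8 = 2^3, so 3 halving steps.
B4 → B5 → … → B7 after 3 steps.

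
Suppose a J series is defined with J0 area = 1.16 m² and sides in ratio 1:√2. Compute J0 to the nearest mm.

Let the short side be w mm. Then w · w√2 = 1.16 m² = 1,160,000 mm².
w² = 1,160,000/√2, so w ≈ 905.7 mm; long side = w√2 ≈ 1280.8 mm.

906 × 1281 mm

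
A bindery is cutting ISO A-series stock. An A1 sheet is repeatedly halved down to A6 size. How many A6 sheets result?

A1 = 594 × 841 mm; A6 = 105 × 148 mm.
Each halving step doubles the count; 5 steps from A1 to A6.
2^5 = 32.

32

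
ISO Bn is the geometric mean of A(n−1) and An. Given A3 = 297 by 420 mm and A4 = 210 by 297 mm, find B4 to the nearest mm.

250 × 353 mm

Short side: √(297 · 210) = √62370 ≈ 249.7 → 250 mm
Long side: √(420 · 297) = √124740 ≈ 353.2 → 353 mm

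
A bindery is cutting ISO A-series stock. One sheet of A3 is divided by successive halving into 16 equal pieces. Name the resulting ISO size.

A7

16 = 2^4, so 4 halving steps.
A3 → A4 → … → A7 after 4 steps.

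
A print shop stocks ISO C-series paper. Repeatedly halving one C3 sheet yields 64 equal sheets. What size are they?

64 = 2^6, so 6 halving steps.
C3 → C4 → … → C9 after 6 steps.

C9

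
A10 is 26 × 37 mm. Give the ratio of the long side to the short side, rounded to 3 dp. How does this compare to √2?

1.423

37 / 26 = 1.423
ISO 216 targets √2 ≈ 1.414; the +0.009 deviation is from mm rounding.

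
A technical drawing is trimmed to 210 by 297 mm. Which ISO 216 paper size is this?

Aspect ratio 297/210 ≈ 1.414 — close to the ISO √2 ≈ 1.414.
In the A-series (A0 area = 1 m²): A4 = 210 × 297 mm.

A4 (210 × 297 mm)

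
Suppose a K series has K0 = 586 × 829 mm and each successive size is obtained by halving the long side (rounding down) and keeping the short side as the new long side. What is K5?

K1: ⌊829/2⌋ × 586 = 414 × 586 mm
K2: ⌊586/2⌋ × 414 = 293 × 414 mm
K3: ⌊414/2⌋ × 293 = 207 × 293 mm
K4: ⌊293/2⌋ × 207 = 146 × 207 mm
K5: ⌊207/2⌋ × 146 = 103 × 146 mm

103 × 146 mm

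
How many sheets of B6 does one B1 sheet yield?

32

B1 = 707 × 1000 mm; B6 = 125 × 176 mm.
Each halving step doubles the count; 5 steps from B1 to B6.
2^5 = 32.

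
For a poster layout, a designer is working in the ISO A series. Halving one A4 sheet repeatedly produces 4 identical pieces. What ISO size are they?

4 = 2^2, so 2 halving steps.
A4 → A5 → … → A6 after 2 steps.

A6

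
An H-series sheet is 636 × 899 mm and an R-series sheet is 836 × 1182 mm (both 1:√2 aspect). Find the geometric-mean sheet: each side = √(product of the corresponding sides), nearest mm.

Short side: √(636 · 836) = √531696 ≈ 729.2 → 729 mm
Long side: √(899 · 1182) = √1062618 ≈ 1030.8 → 1031 mm

729 × 1031 mm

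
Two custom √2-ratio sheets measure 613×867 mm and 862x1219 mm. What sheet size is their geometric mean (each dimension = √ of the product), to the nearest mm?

Short side: √(613 · 862) = √528406 ≈ 726.9 → 727 mm
Long side: √(867 · 1219) = √1056873 ≈ 1028.0 → 1028 mm

727 × 1028 mm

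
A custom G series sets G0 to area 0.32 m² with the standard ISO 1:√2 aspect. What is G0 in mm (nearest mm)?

476 × 673 mm

Let the short side be w mm. Then w · w√2 = 0.32 m² = 320,000 mm².
w² = 320,000/√2, so w ≈ 475.7 mm; long side = w√2 ≈ 672.7 mm.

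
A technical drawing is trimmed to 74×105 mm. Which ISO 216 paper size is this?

Aspect ratio 105/74 ≈ 1.419 — close to the ISO √2 ≈ 1.414.
In the A-series (A0 area = 1 m²): A7 = 74 × 105 mm.

A7 (74 × 105 mm)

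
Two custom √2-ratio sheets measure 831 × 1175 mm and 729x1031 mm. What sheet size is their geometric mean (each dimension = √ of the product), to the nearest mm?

Short side: √(831 · 729) = √605799 ≈ 778.3 → 778 mm
Long side: √(1175 · 1031) = √1211425 ≈ 1100.6 → 1101 mm

778 × 1101 mm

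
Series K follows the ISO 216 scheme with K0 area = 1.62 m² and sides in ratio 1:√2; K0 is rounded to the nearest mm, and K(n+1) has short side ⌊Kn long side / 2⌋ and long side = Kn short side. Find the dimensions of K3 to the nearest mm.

378 × 535 mm

Let K0's short side be w mm. w · w√2 = 1.62 m² = 1,620,000 mm², so w ≈ 1070.3 mm and w√2 ≈ 1513.6 mm → K0 = 1070 × 1514 mm.
K1: ⌊1514/2⌋ × 1070 = 757 × 1070 mm
K2: ⌊1070/2⌋ × 757 = 535 × 757 mm
K3: ⌊757/2⌋ × 535 = 378 × 535 mm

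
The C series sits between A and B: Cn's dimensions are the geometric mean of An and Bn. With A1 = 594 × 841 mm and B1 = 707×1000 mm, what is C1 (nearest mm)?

648 × 917 mm

Short side: √(594 · 707) = √419958 ≈ 648.0 → 648 mm
Long side: √(841 · 1000) = √841000 ≈ 917.1 → 917 mm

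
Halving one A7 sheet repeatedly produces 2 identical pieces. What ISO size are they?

A8

2 = 2^1, so 1 halving step.
A7 → A8 → … → A8 after 1 step.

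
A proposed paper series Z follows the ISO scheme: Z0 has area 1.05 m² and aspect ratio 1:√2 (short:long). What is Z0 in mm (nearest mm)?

Let the short side be w mm. Then w · w√2 = 1.05 m² = 1,050,000 mm².
w² = 1,050,000/√2, so w ≈ 861.7 mm; long side = w√2 ≈ 1218.6 mm.

862 × 1219 mm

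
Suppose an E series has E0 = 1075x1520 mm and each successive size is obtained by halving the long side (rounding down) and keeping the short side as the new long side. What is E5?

190 × 268 mm

E1: ⌊1520/2⌋ × 1075 = 760 × 1075 mm
E2: ⌊1075/2⌋ × 760 = 537 × 760 mm
E3: ⌊760/2⌋ × 537 = 380 × 537 mm
E4: ⌊537/2⌋ × 380 = 268 × 380 mm
E5: ⌊380/2⌋ × 268 = 190 × 268 mm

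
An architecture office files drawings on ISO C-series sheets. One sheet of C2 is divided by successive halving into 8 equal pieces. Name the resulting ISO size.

8 = 2^3, so 3 halving steps.
C2 → C3 → … → C5 after 3 steps.

C5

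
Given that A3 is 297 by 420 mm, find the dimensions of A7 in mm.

A4: ⌊420/2⌋ × 297 = 210 × 297 mm
A5: ⌊297/2⌋ × 210 = 148 × 210 mm
A6: ⌊210/2⌋ × 148 = 105 × 148 mm
A7: ⌊148/2⌋ × 105 = 74 × 105 mm

74 × 105 mm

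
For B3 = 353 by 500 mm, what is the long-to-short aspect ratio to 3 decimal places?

500 / 353 = 1.416
ISO 216 targets √2 ≈ 1.414; the +0.002 deviation is from mm rounding.

1.416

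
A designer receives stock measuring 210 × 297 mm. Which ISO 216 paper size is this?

Aspect ratio 297/210 ≈ 1.414 — close to the ISO √2 ≈ 1.414.
In the A-series (A0 area = 1 m²): A4 = 210 × 297 mm.

A4 (210 × 297 mm)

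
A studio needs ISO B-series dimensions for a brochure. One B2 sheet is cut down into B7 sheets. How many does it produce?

32

B2 = 500 × 707 mm; B7 = 88 × 125 mm.
Each halving step doubles the count; 5 steps from B2 to B7.
2^5 = 32.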